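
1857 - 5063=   -  3206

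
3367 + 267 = 3634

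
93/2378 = 93/2378=0.04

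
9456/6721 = 9456/6721=1.41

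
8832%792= 120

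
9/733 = 9/733 = 0.01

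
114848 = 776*148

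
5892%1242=924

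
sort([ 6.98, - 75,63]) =[ - 75,  6.98,63 ] 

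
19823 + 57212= 77035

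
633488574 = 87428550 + 546060024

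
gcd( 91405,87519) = 1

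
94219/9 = 10468 + 7/9 = 10468.78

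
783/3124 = 783/3124 = 0.25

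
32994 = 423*78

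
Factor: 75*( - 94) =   -  7050 = -2^1*3^1* 5^2*47^1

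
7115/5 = 1423 = 1423.00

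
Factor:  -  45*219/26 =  - 2^( - 1) * 3^3*5^1*13^( - 1)*73^1 = -9855/26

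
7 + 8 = 15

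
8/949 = 8/949 = 0.01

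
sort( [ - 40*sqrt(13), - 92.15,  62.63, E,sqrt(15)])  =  [ -40*sqrt (13 ), - 92.15, E , sqrt( 15),62.63]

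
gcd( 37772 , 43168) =5396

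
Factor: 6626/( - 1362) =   -  3313/681 = -3^ (  -  1 )*227^( - 1 )*3313^1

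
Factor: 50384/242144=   67/322= 2^(-1 ) * 7^( - 1) * 23^( -1 )*67^1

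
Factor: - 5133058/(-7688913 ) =2^1*3^( - 1)* 7^1*17^ ( - 1)*29^1*47^1 * 107^( - 1)  *269^1 * 1409^( - 1)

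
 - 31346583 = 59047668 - 90394251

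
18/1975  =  18/1975 = 0.01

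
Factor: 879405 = 3^1*5^1*23^1*2549^1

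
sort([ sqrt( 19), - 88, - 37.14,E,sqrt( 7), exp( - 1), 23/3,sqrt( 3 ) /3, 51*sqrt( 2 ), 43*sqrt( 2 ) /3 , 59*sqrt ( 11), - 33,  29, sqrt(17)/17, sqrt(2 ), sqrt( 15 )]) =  [  -  88,-37.14, - 33 , sqrt( 17 ) /17 , exp ( - 1),  sqrt( 3 ) /3, sqrt( 2),  sqrt( 7 ),E, sqrt (15 ),sqrt (19 ), 23/3, 43*sqrt( 2) /3,  29,51*sqrt( 2),59*sqrt(11) ]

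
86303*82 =7076846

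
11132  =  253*44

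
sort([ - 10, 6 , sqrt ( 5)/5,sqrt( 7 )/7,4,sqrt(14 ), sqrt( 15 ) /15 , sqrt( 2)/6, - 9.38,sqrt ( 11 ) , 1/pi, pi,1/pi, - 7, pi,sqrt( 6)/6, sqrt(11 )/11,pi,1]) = [ - 10,-9.38,  -  7, sqrt( 2)/6, sqrt( 15 )/15,sqrt( 11 )/11, 1/pi,1/pi,  sqrt (7 )/7,sqrt(6 )/6,sqrt( 5) /5, 1, pi,pi,  pi, sqrt( 11),sqrt( 14),4,6]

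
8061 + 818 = 8879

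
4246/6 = 2123/3 = 707.67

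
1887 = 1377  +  510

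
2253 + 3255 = 5508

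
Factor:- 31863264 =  - 2^5*3^1*331909^1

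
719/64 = 719/64   =  11.23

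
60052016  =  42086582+17965434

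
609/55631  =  609/55631= 0.01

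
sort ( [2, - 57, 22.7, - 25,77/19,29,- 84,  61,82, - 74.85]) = [ - 84, - 74.85, - 57, - 25,2,77/19  ,  22.7 , 29,61,82] 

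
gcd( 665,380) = 95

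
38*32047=1217786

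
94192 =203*464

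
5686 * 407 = 2314202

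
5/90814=5/90814 = 0.00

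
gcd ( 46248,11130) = 6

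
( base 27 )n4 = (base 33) IV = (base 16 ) 271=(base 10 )625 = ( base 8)1161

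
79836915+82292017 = 162128932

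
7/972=7/972 = 0.01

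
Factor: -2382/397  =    -  2^1 * 3^1 = -6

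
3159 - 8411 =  - 5252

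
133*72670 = 9665110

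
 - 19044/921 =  - 6348/307 = - 20.68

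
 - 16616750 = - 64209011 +47592261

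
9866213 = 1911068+7955145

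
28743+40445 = 69188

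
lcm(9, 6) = 18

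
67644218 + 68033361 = 135677579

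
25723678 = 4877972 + 20845706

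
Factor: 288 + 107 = 395 = 5^1*79^1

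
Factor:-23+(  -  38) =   -  61^1 = -61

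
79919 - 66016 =13903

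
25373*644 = 16340212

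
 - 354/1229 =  - 1 +875/1229= - 0.29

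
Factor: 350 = 2^1*5^2* 7^1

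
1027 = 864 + 163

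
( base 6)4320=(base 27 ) 19C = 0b1111011000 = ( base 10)984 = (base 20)294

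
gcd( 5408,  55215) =1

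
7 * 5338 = 37366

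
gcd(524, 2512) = 4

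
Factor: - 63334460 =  - 2^2*5^1 *7^2*64627^1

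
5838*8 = 46704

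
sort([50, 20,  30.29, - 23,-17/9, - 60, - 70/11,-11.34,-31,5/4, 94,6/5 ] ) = [ - 60, - 31, - 23 ,-11.34, - 70/11, - 17/9, 6/5 , 5/4, 20,  30.29,50 , 94]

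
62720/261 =62720/261 = 240.31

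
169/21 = 169/21 = 8.05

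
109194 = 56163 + 53031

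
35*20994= 734790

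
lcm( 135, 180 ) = 540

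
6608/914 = 7  +  105/457 = 7.23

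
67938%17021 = 16875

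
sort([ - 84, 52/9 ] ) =[ - 84, 52/9 ] 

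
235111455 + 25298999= 260410454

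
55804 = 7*7972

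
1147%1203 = 1147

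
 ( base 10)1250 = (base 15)585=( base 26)1M2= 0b10011100010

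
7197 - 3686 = 3511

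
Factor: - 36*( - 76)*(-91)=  - 2^4 * 3^2*7^1*13^1*19^1 = - 248976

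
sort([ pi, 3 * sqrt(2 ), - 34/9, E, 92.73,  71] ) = [ - 34/9, E, pi, 3 *sqrt( 2), 71,  92.73 ] 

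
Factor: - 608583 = - 3^1*17^1*11933^1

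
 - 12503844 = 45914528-58418372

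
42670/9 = 4741  +  1/9 = 4741.11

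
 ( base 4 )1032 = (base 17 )4a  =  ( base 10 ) 78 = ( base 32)2E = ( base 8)116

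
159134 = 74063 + 85071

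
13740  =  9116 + 4624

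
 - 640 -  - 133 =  - 507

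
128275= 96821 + 31454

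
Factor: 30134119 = 521^1 * 57839^1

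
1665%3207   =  1665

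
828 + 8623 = 9451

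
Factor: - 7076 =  - 2^2*29^1*61^1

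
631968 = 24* 26332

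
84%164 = 84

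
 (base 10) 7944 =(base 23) f09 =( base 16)1f08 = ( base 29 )9CR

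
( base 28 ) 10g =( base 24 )198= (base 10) 800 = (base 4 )30200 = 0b1100100000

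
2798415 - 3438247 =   -  639832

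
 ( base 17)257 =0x29e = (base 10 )670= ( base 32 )ku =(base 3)220211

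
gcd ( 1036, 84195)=1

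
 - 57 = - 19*3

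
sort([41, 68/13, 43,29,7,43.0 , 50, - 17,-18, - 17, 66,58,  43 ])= [ - 18, - 17  , - 17,  68/13,7, 29, 41, 43,43.0,43, 50,58, 66 ]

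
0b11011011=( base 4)3123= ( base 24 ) 93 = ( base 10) 219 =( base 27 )83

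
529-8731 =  - 8202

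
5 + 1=6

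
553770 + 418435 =972205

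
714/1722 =17/41 = 0.41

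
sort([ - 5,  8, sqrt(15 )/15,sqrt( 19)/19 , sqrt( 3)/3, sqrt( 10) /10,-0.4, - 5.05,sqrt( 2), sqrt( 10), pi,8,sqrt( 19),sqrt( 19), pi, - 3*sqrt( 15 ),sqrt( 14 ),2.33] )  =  [ - 3*sqrt(15),-5.05, - 5, - 0.4,sqrt( 19) /19,sqrt(15) /15, sqrt ( 10 )/10,  sqrt( 3)/3,sqrt( 2 ),2.33, pi, pi,sqrt(10),sqrt(14),sqrt( 19), sqrt( 19) , 8,8]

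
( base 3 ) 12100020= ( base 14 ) 15C2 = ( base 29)4I8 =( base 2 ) 111100110110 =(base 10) 3894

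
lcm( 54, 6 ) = 54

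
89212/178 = 44606/89 = 501.19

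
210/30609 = 70/10203=0.01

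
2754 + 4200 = 6954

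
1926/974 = 1+476/487 =1.98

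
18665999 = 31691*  589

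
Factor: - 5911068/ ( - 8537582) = 2955534/4268791 = 2^1*3^1 * 191^1*2579^1*4268791^( - 1) 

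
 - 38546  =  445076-483622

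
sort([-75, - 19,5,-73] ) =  [-75,  -  73, -19 , 5]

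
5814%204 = 102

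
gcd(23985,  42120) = 585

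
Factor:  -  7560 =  - 2^3*3^3*5^1*7^1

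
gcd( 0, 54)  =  54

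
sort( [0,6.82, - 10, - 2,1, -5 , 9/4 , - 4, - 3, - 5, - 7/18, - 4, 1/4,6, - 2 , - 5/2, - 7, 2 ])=[ - 10,  -  7, - 5,-5, - 4, - 4, - 3,-5/2, - 2, - 2,-7/18,  0,1/4,1 , 2, 9/4, 6 , 6.82]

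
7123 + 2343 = 9466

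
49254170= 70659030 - 21404860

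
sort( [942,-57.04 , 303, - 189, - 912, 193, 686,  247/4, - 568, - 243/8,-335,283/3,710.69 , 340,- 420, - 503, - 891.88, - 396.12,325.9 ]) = [ - 912, - 891.88, - 568, - 503, - 420, - 396.12, - 335, - 189, - 57.04, - 243/8,247/4,283/3 , 193, 303 , 325.9,340,686, 710.69,942 ]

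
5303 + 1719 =7022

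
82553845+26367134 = 108920979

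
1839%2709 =1839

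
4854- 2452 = 2402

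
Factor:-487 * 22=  - 10714 =-2^1*11^1*487^1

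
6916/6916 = 1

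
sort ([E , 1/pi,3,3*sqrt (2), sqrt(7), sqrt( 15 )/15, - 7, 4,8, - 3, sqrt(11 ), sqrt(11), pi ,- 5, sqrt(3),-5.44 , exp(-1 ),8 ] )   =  [ -7, - 5.44, -5,-3, sqrt(15 ) /15,  1/pi, exp(-1 ),sqrt(3), sqrt(7),E,3, pi,sqrt(11),sqrt(11 )  ,  4, 3*sqrt( 2) , 8, 8]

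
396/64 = 99/16 = 6.19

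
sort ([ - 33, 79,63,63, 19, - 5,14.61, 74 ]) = [ - 33,-5,14.61,19,63, 63,  74, 79]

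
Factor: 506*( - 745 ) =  - 376970= -2^1*5^1*11^1*23^1 * 149^1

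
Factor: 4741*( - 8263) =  - 11^1 *431^1*8263^1 = - 39174883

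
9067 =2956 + 6111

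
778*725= 564050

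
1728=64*27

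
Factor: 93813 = 3^1*31271^1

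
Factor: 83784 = 2^3 * 3^1 * 3491^1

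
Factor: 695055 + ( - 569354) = 337^1*373^1 = 125701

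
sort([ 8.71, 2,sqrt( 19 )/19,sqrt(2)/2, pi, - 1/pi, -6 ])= [  -  6,-1/pi, sqrt(19)/19, sqrt(2)/2, 2 , pi, 8.71] 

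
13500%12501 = 999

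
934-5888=  -  4954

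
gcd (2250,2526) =6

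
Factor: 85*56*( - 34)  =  -2^4*5^1 * 7^1*17^2 = -  161840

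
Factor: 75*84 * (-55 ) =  - 346500 = - 2^2*3^2 * 5^3*7^1*11^1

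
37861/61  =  37861/61 =620.67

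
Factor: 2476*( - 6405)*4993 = - 2^2*3^1*5^1*7^1*61^1*619^1*4993^1  =  -  79182888540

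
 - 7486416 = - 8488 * 882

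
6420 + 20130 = 26550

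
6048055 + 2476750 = 8524805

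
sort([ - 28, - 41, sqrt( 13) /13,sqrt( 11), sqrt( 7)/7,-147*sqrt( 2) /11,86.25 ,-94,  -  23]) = [-94,-41,-28, - 23,-147*sqrt( 2 ) /11, sqrt( 13)/13,sqrt(7) /7, sqrt( 11), 86.25 ]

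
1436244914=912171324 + 524073590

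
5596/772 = 1399/193 = 7.25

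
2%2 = 0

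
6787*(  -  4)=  - 27148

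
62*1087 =67394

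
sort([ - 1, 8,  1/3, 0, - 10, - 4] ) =[ - 10,  -  4, - 1,0  ,  1/3, 8 ]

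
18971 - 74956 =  - 55985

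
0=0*293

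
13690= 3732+9958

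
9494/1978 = 4747/989 = 4.80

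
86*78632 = 6762352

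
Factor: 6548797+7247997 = 2^1*11^1* 107^1*5861^1 = 13796794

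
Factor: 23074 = 2^1*83^1*139^1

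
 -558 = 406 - 964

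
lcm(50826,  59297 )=355782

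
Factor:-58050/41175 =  - 2^1*43^1*61^ (-1 ) = - 86/61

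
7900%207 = 34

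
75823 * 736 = 55805728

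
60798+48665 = 109463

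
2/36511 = 2/36511 = 0.00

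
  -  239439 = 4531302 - 4770741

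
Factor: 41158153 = 41158153^1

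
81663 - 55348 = 26315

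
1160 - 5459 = - 4299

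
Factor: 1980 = 2^2*3^2*5^1*11^1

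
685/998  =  685/998 = 0.69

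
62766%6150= 1266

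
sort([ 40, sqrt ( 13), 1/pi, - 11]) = [-11, 1/pi, sqrt(13), 40 ]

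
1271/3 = 1271/3 = 423.67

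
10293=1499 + 8794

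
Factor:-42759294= - 2^1 * 3^1*7126549^1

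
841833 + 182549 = 1024382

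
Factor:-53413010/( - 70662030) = 5341301/7066203 = 3^( - 1)*7^1*17^( - 1)*349^ ( - 1)*397^(-1)*763043^1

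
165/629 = 165/629 = 0.26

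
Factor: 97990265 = 5^1*409^1*47917^1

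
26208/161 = 3744/23= 162.78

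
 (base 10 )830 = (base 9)1122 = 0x33E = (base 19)25D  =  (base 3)1010202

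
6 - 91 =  - 85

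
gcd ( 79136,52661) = 1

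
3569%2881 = 688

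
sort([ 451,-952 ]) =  [ - 952,451]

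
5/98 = 5/98 = 0.05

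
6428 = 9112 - 2684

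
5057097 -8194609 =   -  3137512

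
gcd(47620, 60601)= 1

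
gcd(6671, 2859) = 953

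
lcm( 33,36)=396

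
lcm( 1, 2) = 2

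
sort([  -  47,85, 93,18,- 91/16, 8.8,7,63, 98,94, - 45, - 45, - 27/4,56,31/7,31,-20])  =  [-47 ,-45,-45,-20, - 27/4, - 91/16,31/7, 7,8.8,18,31, 56,63 , 85,93 , 94, 98 ] 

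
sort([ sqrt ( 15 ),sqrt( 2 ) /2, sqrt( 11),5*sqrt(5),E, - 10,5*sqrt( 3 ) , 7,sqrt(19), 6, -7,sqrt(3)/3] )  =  [-10, - 7, sqrt(3) /3,sqrt(2)/2,E, sqrt( 11 ),sqrt( 15 ),sqrt(19 ),6, 7,5*sqrt(3 ),  5*sqrt(5 ) ]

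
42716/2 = 21358 = 21358.00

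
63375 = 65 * 975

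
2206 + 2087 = 4293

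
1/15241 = 1/15241 =0.00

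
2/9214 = 1/4607 = 0.00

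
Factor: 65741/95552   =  2^( - 6 ) * 13^2*389^1*1493^ ( - 1 )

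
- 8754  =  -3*2918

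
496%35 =6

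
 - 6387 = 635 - 7022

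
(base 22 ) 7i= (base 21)84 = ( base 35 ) 4W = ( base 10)172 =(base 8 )254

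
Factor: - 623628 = - 2^2*3^2*17^1*1019^1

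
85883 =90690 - 4807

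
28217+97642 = 125859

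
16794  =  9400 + 7394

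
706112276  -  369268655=336843621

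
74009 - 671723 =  - 597714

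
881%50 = 31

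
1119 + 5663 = 6782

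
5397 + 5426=10823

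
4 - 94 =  - 90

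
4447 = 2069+2378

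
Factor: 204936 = 2^3*3^1 * 8539^1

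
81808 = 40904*2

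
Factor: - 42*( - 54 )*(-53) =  - 2^2*3^4*7^1 *53^1  =  -120204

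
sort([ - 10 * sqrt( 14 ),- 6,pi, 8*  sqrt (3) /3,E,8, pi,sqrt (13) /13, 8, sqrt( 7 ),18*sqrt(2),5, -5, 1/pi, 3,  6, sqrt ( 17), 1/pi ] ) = [-10*sqrt(14),-6, - 5,sqrt( 13)/13,1/pi,1/pi,sqrt(7),E,3, pi,pi, sqrt ( 17), 8*sqrt ( 3)/3, 5,  6 , 8,8,18*sqrt(2 ) ] 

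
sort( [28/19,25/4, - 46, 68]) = [ - 46 , 28/19,  25/4,  68]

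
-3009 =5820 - 8829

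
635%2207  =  635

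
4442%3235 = 1207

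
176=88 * 2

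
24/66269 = 24/66269 = 0.00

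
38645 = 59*655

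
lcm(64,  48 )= 192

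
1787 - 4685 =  - 2898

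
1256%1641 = 1256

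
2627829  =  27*97327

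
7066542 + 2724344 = 9790886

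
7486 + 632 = 8118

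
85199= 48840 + 36359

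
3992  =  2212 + 1780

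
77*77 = 5929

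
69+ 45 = 114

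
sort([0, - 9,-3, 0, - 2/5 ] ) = [ - 9, - 3, - 2/5,0, 0 ] 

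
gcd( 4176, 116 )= 116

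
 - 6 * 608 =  - 3648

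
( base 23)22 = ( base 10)48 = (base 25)1N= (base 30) 1I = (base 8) 60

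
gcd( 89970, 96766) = 2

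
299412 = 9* 33268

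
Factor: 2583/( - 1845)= - 5^(  -  1 )*7^1=- 7/5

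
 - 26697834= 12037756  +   - 38735590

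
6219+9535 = 15754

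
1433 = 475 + 958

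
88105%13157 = 9163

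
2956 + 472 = 3428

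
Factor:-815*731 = -5^1 * 17^1*43^1*163^1 = - 595765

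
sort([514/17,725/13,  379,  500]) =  [514/17, 725/13,379, 500] 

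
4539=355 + 4184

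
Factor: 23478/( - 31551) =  - 2^1*7^1*43^1*809^( - 1) = - 602/809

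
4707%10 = 7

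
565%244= 77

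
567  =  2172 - 1605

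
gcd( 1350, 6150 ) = 150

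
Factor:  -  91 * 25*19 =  - 43225 = - 5^2*7^1*13^1*19^1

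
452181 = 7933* 57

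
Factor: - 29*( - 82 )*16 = 2^5*29^1*41^1 = 38048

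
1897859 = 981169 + 916690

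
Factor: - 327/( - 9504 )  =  109/3168 = 2^( - 5)*3^ ( - 2 ) * 11^( - 1) * 109^1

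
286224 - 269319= 16905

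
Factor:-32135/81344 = -2^( - 6)*5^1* 31^( - 1)*41^( -1) * 6427^1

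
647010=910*711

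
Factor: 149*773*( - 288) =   -  2^5*3^2*149^1*773^1 = - 33170976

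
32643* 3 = 97929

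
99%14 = 1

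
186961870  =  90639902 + 96321968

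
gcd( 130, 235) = 5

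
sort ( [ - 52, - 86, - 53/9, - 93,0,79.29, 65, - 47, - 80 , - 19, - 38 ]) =[ - 93, - 86, - 80, - 52 , - 47, - 38, - 19, - 53/9,0,65,79.29]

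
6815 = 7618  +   - 803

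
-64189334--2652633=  - 61536701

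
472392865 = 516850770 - 44457905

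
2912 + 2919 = 5831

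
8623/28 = 8623/28 = 307.96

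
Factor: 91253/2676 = 2^(-2)*3^( - 1 ) * 223^(- 1)*91253^1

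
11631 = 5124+6507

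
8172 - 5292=2880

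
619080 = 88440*7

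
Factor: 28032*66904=2^10*3^1*73^1*8363^1 = 1875452928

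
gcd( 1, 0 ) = 1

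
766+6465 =7231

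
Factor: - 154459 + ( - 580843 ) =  - 735302 = -2^1*367651^1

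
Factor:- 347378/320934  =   - 3^( - 1)*17^2*89^( - 1)= - 289/267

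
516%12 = 0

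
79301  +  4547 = 83848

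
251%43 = 36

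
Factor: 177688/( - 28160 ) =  - 22211/3520= - 2^(-6)*5^( - 1 ) *7^1 * 11^( - 1 )*19^1 * 167^1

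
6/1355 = 6/1355  =  0.00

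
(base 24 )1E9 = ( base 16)399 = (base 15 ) 416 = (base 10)921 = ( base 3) 1021010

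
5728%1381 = 204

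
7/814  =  7/814 = 0.01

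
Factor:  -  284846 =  - 2^1*73^1 * 1951^1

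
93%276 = 93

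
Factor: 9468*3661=34662348 = 2^2*3^2*7^1*263^1*523^1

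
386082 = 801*482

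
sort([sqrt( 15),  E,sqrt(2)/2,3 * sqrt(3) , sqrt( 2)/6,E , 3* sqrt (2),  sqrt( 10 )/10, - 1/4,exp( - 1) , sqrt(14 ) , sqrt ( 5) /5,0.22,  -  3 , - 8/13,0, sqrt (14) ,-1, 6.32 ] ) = [-3, - 1,- 8/13,-1/4, 0 , 0.22, sqrt(2)/6 , sqrt( 10) /10,exp( - 1 ), sqrt(5) /5, sqrt ( 2) /2, E,  E , sqrt( 14 ), sqrt(14), sqrt( 15 ),  3*sqrt(2) , 3*sqrt( 3), 6.32] 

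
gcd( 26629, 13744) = 859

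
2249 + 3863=6112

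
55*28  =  1540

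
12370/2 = 6185 = 6185.00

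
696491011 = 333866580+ 362624431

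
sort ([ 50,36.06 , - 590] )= [ - 590, 36.06, 50] 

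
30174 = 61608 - 31434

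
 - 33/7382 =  - 1 + 7349/7382 = -  0.00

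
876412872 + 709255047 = 1585667919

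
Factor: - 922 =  - 2^1*461^1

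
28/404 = 7/101= 0.07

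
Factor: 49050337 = 7^1 *7007191^1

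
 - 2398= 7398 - 9796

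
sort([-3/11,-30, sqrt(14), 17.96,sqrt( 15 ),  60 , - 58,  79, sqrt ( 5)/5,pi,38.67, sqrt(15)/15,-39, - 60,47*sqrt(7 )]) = [  -  60, - 58, - 39,-30, - 3/11, sqrt(15) /15, sqrt(5)/5,pi, sqrt(14 ) , sqrt (15),17.96 , 38.67,  60 , 79, 47*sqrt ( 7)]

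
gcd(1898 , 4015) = 73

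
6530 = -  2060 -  - 8590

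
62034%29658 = 2718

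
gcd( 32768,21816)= 8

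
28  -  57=  -  29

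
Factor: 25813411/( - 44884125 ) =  -3^( - 4 )*5^( - 3 )*11^( - 1 ) * 31^( - 1)*179^1*11093^1 = - 1985647/3452625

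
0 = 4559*0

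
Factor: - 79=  - 79^1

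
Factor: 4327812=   2^2* 3^2*239^1*503^1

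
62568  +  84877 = 147445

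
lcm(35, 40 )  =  280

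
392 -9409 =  - 9017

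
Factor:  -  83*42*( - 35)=2^1*3^1 *5^1*7^2*83^1 = 122010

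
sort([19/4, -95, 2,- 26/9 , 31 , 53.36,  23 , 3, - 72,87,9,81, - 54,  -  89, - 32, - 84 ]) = [ - 95, - 89, - 84, - 72  , - 54,-32,-26/9, 2,  3,  19/4,9,23, 31, 53.36, 81,87]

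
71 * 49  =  3479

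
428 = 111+317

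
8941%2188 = 189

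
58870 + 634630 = 693500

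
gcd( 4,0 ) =4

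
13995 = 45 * 311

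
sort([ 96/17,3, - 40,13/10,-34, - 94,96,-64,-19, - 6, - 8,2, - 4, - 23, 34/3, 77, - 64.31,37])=[ -94 ,  -  64.31, - 64,  -  40, - 34, - 23,  -  19, - 8,  -  6, - 4,13/10, 2,3,96/17,34/3, 37, 77,96 ] 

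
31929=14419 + 17510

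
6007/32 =187 + 23/32 = 187.72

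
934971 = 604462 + 330509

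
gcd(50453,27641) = 1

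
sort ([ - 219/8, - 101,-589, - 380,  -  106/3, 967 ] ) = [  -  589,-380, - 101, - 106/3, -219/8, 967 ] 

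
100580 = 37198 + 63382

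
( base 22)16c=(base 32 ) JK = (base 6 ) 2524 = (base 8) 1164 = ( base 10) 628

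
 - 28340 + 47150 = 18810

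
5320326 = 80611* 66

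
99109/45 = 2202 + 19/45 = 2202.42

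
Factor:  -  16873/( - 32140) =2^ ( - 2)*5^(-1 ) * 47^1*359^1*1607^( - 1 )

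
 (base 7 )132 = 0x48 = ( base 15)4c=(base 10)72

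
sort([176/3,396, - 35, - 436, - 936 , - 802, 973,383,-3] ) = [ - 936,  -  802, - 436,  -  35, - 3,176/3,383,396, 973]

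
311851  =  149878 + 161973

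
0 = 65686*0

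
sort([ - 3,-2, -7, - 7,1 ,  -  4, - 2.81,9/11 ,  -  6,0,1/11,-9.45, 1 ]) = [-9.45,-7, - 7, -6, - 4,  -  3,  -  2.81,-2 , 0, 1/11,9/11,1,1] 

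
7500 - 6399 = 1101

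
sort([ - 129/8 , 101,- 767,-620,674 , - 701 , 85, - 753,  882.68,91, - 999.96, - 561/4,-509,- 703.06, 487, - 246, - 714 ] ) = [ - 999.96 , - 767, - 753, - 714,  -  703.06, - 701, - 620,- 509, - 246,-561/4, - 129/8, 85,91,  101,487, 674, 882.68]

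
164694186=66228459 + 98465727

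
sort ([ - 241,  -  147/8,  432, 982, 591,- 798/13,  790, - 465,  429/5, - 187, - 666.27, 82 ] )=[ - 666.27, - 465 , - 241,- 187, - 798/13, - 147/8, 82,429/5, 432, 591, 790,982] 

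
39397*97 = 3821509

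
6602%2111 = 269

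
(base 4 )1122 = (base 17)55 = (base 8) 132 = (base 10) 90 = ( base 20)4a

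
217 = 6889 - 6672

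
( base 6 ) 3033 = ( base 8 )1235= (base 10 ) 669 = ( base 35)j4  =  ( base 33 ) K9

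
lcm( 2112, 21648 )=86592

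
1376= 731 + 645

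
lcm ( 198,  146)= 14454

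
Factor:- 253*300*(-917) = 2^2*3^1*5^2*7^1*11^1*23^1*131^1 = 69600300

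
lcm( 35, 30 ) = 210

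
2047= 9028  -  6981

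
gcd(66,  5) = 1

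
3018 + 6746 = 9764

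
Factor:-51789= -3^1 * 61^1*283^1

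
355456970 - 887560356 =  - 532103386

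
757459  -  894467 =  - 137008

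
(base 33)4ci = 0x12a2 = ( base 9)6480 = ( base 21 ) AH3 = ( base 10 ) 4770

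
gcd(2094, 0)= 2094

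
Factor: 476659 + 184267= 2^1*7^1*17^1*2777^1= 660926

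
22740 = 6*3790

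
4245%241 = 148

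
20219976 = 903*22392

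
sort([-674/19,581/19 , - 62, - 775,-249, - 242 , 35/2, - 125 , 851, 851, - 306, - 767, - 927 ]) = [ - 927, - 775, - 767, -306,  -  249,-242, - 125,-62, - 674/19, 35/2 , 581/19,851,851] 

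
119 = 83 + 36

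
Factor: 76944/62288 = 21/17 = 3^1 * 7^1*17^( - 1)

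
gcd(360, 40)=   40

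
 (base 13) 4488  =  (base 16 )2568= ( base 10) 9576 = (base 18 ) 1ba0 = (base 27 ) d3i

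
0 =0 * 310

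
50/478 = 25/239= 0.10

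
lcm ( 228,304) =912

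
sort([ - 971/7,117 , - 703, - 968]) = [ -968, - 703, - 971/7, 117] 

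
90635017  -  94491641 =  - 3856624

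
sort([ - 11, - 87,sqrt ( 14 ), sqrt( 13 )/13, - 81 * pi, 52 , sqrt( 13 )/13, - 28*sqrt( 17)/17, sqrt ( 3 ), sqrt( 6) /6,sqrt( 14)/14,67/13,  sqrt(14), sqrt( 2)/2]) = [-81*pi, - 87, - 11,-28 * sqrt( 17)/17, sqrt (14)/14, sqrt( 13 ) /13, sqrt( 13 )/13, sqrt(6 ) /6,sqrt( 2)/2,sqrt( 3 ), sqrt ( 14 ), sqrt( 14 ), 67/13,52]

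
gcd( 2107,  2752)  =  43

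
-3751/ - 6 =3751/6   =  625.17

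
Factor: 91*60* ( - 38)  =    -  207480 = - 2^3*3^1*5^1*7^1*13^1*19^1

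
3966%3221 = 745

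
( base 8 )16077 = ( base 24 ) cd7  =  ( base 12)4227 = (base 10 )7231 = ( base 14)28C7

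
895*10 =8950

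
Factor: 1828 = 2^2*457^1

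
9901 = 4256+5645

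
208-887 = - 679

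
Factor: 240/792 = 2^1*3^( - 1) * 5^1*11^(- 1) = 10/33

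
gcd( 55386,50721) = 3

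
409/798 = 409/798 =0.51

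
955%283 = 106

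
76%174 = 76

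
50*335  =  16750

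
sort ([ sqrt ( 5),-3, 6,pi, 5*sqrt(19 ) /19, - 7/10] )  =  [ - 3, - 7/10, 5*sqrt(19)/19 , sqrt(5 ), pi,6]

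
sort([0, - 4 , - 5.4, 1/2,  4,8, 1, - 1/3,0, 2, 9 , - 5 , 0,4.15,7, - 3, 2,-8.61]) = [- 8.61, - 5.4, - 5, - 4, - 3,- 1/3 , 0,0,0, 1/2 , 1, 2, 2,  4, 4.15,7,8,9] 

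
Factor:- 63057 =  - 3^1*21019^1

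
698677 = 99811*7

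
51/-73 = - 51/73 = - 0.70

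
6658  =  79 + 6579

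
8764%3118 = 2528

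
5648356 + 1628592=7276948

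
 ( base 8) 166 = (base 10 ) 118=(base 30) 3S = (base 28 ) 46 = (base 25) 4i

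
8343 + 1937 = 10280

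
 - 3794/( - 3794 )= 1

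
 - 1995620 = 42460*( - 47 )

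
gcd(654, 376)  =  2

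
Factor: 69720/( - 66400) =  -  21/20=- 2^( - 2)*3^1*5^(-1 )*7^1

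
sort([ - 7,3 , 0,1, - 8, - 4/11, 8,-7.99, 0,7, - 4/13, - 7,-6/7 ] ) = [ - 8, - 7.99, - 7,- 7, - 6/7,  -  4/11,-4/13 , 0,0,1,3,7,8]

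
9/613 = 9/613 = 0.01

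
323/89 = 323/89 = 3.63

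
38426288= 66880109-28453821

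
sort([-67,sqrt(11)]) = [ - 67,sqrt(11)] 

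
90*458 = 41220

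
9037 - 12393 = -3356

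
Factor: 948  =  2^2*3^1 * 79^1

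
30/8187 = 10/2729 = 0.00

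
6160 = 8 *770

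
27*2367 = 63909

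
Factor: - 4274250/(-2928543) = 1424750/976181= 2^1 * 5^3*41^1* 139^1 *587^( - 1) * 1663^( - 1 )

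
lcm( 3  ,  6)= 6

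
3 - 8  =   - 5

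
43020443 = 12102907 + 30917536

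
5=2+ 3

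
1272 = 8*159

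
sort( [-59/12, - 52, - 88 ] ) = [ - 88, - 52, - 59/12 ]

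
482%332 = 150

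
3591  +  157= 3748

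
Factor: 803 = 11^1*73^1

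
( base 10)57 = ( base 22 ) 2d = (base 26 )25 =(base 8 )71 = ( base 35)1m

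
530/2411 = 530/2411 = 0.22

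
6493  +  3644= 10137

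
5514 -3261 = 2253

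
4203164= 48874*86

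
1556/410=778/205 = 3.80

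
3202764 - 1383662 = 1819102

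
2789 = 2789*1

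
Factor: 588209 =521^1*1129^1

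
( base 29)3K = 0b1101011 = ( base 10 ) 107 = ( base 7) 212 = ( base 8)153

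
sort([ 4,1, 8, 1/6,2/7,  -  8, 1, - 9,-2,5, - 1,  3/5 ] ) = [-9, - 8,-2, - 1, 1/6, 2/7, 3/5,1,1 , 4, 5 , 8 ] 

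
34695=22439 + 12256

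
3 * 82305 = 246915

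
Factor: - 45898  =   - 2^1*53^1 * 433^1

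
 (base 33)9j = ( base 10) 316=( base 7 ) 631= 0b100111100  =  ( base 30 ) AG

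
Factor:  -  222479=-17^1*23^1 * 569^1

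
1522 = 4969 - 3447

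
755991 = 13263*57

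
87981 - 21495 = 66486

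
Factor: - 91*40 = - 3640 = - 2^3*5^1*7^1*13^1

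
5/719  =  5/719 = 0.01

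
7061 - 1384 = 5677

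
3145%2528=617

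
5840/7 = 5840/7=834.29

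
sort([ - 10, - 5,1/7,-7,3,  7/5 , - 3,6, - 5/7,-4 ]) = [ -10 , - 7,-5, - 4, - 3, - 5/7 , 1/7,7/5 , 3  ,  6] 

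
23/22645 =23/22645=0.00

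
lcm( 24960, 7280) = 174720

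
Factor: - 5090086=-2^1*197^1*12919^1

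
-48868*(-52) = 2541136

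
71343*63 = 4494609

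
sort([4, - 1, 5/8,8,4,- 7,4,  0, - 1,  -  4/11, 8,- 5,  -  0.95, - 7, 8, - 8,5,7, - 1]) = [ - 8, - 7, - 7,  -  5, - 1, - 1,  -  1 , - 0.95, - 4/11,0,5/8, 4, 4, 4,5,7,8,8 , 8]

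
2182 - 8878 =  - 6696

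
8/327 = 8/327= 0.02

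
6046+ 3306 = 9352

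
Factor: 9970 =2^1*5^1*997^1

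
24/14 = 12/7 = 1.71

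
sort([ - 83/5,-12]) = [-83/5, -12 ] 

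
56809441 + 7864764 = 64674205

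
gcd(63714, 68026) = 14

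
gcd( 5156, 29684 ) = 4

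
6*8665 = 51990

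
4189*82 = 343498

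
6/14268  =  1/2378  =  0.00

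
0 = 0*1793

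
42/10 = 21/5 = 4.20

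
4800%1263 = 1011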